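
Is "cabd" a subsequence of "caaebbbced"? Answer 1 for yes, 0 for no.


Check if "cabd" is a subsequence of "caaebbbced"
Greedy scan:
  Position 0 ('c'): matches sub[0] = 'c'
  Position 1 ('a'): matches sub[1] = 'a'
  Position 2 ('a'): no match needed
  Position 3 ('e'): no match needed
  Position 4 ('b'): matches sub[2] = 'b'
  Position 5 ('b'): no match needed
  Position 6 ('b'): no match needed
  Position 7 ('c'): no match needed
  Position 8 ('e'): no match needed
  Position 9 ('d'): matches sub[3] = 'd'
All 4 characters matched => is a subsequence

1


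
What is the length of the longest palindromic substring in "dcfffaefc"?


Input: "dcfffaefc"
Checking substrings for palindromes:
  [2:5] "fff" (len 3) => palindrome
  [2:4] "ff" (len 2) => palindrome
  [3:5] "ff" (len 2) => palindrome
Longest palindromic substring: "fff" with length 3

3


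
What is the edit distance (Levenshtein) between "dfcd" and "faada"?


Computing edit distance: "dfcd" -> "faada"
DP table:
           f    a    a    d    a
      0    1    2    3    4    5
  d   1    1    2    3    3    4
  f   2    1    2    3    4    4
  c   3    2    2    3    4    5
  d   4    3    3    3    3    4
Edit distance = dp[4][5] = 4

4


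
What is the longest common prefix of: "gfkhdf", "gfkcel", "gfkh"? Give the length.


Words: gfkhdf, gfkcel, gfkh
  Position 0: all 'g' => match
  Position 1: all 'f' => match
  Position 2: all 'k' => match
  Position 3: ('h', 'c', 'h') => mismatch, stop
LCP = "gfk" (length 3)

3


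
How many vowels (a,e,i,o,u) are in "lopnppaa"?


Input: lopnppaa
Checking each character:
  'l' at position 0: consonant
  'o' at position 1: vowel (running total: 1)
  'p' at position 2: consonant
  'n' at position 3: consonant
  'p' at position 4: consonant
  'p' at position 5: consonant
  'a' at position 6: vowel (running total: 2)
  'a' at position 7: vowel (running total: 3)
Total vowels: 3

3


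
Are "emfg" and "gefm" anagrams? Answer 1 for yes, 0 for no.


Strings: "emfg", "gefm"
Sorted first:  efgm
Sorted second: efgm
Sorted forms match => anagrams

1


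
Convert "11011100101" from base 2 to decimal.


Input: "11011100101" in base 2
Positional expansion:
  Digit '1' (value 1) x 2^10 = 1024
  Digit '1' (value 1) x 2^9 = 512
  Digit '0' (value 0) x 2^8 = 0
  Digit '1' (value 1) x 2^7 = 128
  Digit '1' (value 1) x 2^6 = 64
  Digit '1' (value 1) x 2^5 = 32
  Digit '0' (value 0) x 2^4 = 0
  Digit '0' (value 0) x 2^3 = 0
  Digit '1' (value 1) x 2^2 = 4
  Digit '0' (value 0) x 2^1 = 0
  Digit '1' (value 1) x 2^0 = 1
Sum = 1765

1765


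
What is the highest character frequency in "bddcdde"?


Input: bddcdde
Character counts:
  'b': 1
  'c': 1
  'd': 4
  'e': 1
Maximum frequency: 4

4


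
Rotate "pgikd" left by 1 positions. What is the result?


Input: "pgikd", rotate left by 1
First 1 characters: "p"
Remaining characters: "gikd"
Concatenate remaining + first: "gikd" + "p" = "gikdp"

gikdp


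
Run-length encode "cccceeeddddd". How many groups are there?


Input: cccceeeddddd
Scanning for consecutive runs:
  Group 1: 'c' x 4 (positions 0-3)
  Group 2: 'e' x 3 (positions 4-6)
  Group 3: 'd' x 5 (positions 7-11)
Total groups: 3

3


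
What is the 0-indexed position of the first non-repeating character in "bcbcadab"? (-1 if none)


Input: bcbcadab
Character frequencies:
  'a': 2
  'b': 3
  'c': 2
  'd': 1
Scanning left to right for freq == 1:
  Position 0 ('b'): freq=3, skip
  Position 1 ('c'): freq=2, skip
  Position 2 ('b'): freq=3, skip
  Position 3 ('c'): freq=2, skip
  Position 4 ('a'): freq=2, skip
  Position 5 ('d'): unique! => answer = 5

5


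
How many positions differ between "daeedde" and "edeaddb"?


Comparing "daeedde" and "edeaddb" position by position:
  Position 0: 'd' vs 'e' => DIFFER
  Position 1: 'a' vs 'd' => DIFFER
  Position 2: 'e' vs 'e' => same
  Position 3: 'e' vs 'a' => DIFFER
  Position 4: 'd' vs 'd' => same
  Position 5: 'd' vs 'd' => same
  Position 6: 'e' vs 'b' => DIFFER
Positions that differ: 4

4


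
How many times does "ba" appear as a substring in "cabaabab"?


Searching for "ba" in "cabaabab"
Scanning each position:
  Position 0: "ca" => no
  Position 1: "ab" => no
  Position 2: "ba" => MATCH
  Position 3: "aa" => no
  Position 4: "ab" => no
  Position 5: "ba" => MATCH
  Position 6: "ab" => no
Total occurrences: 2

2


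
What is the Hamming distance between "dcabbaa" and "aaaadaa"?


Comparing "dcabbaa" and "aaaadaa" position by position:
  Position 0: 'd' vs 'a' => differ
  Position 1: 'c' vs 'a' => differ
  Position 2: 'a' vs 'a' => same
  Position 3: 'b' vs 'a' => differ
  Position 4: 'b' vs 'd' => differ
  Position 5: 'a' vs 'a' => same
  Position 6: 'a' vs 'a' => same
Total differences (Hamming distance): 4

4


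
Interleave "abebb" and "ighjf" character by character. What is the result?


Interleaving "abebb" and "ighjf":
  Position 0: 'a' from first, 'i' from second => "ai"
  Position 1: 'b' from first, 'g' from second => "bg"
  Position 2: 'e' from first, 'h' from second => "eh"
  Position 3: 'b' from first, 'j' from second => "bj"
  Position 4: 'b' from first, 'f' from second => "bf"
Result: aibgehbjbf

aibgehbjbf


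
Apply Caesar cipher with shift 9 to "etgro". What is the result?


Caesar cipher: shift "etgro" by 9
  'e' (pos 4) + 9 = pos 13 = 'n'
  't' (pos 19) + 9 = pos 2 = 'c'
  'g' (pos 6) + 9 = pos 15 = 'p'
  'r' (pos 17) + 9 = pos 0 = 'a'
  'o' (pos 14) + 9 = pos 23 = 'x'
Result: ncpax

ncpax


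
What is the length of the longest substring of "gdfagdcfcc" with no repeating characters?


Input: "gdfagdcfcc"
Sliding window (track last position of each char):
  Position 0 ('g'): window [0,0] length 1 -- new best
  Position 1 ('d'): window [0,1] length 2 -- new best
  Position 2 ('f'): window [0,2] length 3 -- new best
  Position 3 ('a'): window [0,3] length 4 -- new best
  Position 4 ('g'): repeat (last at 0), move window start to 1
  Position 4 ('g'): window [1,4] length 4
  Position 5 ('d'): repeat (last at 1), move window start to 2
  Position 5 ('d'): window [2,5] length 4
  Position 6 ('c'): window [2,6] length 5 -- new best
  Position 7 ('f'): repeat (last at 2), move window start to 3
  Position 7 ('f'): window [3,7] length 5
  Position 8 ('c'): repeat (last at 6), move window start to 7
  Position 8 ('c'): window [7,8] length 2
  Position 9 ('c'): repeat (last at 8), move window start to 9
  Position 9 ('c'): window [9,9] length 1
Longest substring with no repeats: "fagdc" with length 5

5


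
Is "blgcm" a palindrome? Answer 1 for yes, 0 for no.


Input: blgcm
Reversed: mcglb
  Compare pos 0 ('b') with pos 4 ('m'): MISMATCH
  Compare pos 1 ('l') with pos 3 ('c'): MISMATCH
Result: not a palindrome

0


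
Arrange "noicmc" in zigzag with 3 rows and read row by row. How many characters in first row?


Zigzag "noicmc" into 3 rows:
Placing characters:
  'n' => row 0
  'o' => row 1
  'i' => row 2
  'c' => row 1
  'm' => row 0
  'c' => row 1
Rows:
  Row 0: "nm"
  Row 1: "occ"
  Row 2: "i"
First row length: 2

2


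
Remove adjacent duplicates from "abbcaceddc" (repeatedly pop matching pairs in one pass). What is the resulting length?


Input: abbcaceddc
Stack-based adjacent duplicate removal:
  Read 'a': push. Stack: a
  Read 'b': push. Stack: ab
  Read 'b': matches stack top 'b' => pop. Stack: a
  Read 'c': push. Stack: ac
  Read 'a': push. Stack: aca
  Read 'c': push. Stack: acac
  Read 'e': push. Stack: acace
  Read 'd': push. Stack: acaced
  Read 'd': matches stack top 'd' => pop. Stack: acace
  Read 'c': push. Stack: acacec
Final stack: "acacec" (length 6)

6


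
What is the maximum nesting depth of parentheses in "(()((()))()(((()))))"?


Input: "(()((()))()(((()))))"
Tracking depth:
  Position 0 '(': depth becomes 1
  Position 1 '(': depth becomes 2
  Position 2 ')': depth becomes 1
  Position 3 '(': depth becomes 2
  Position 4 '(': depth becomes 3
  Position 5 '(': depth becomes 4
  Position 6 ')': depth becomes 3
  Position 7 ')': depth becomes 2
  Position 8 ')': depth becomes 1
  Position 9 '(': depth becomes 2
  Position 10 ')': depth becomes 1
  Position 11 '(': depth becomes 2
  Position 12 '(': depth becomes 3
  Position 13 '(': depth becomes 4
  Position 14 '(': depth becomes 5
  Position 15 ')': depth becomes 4
  Position 16 ')': depth becomes 3
  Position 17 ')': depth becomes 2
  Position 18 ')': depth becomes 1
  Position 19 ')': depth becomes 0
Maximum depth reached: 5

5


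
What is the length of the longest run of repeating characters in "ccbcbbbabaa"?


Input: "ccbcbbbabaa"
Scanning for longest run:
  Position 1 ('c'): continues run of 'c', length=2
  Position 2 ('b'): new char, reset run to 1
  Position 3 ('c'): new char, reset run to 1
  Position 4 ('b'): new char, reset run to 1
  Position 5 ('b'): continues run of 'b', length=2
  Position 6 ('b'): continues run of 'b', length=3
  Position 7 ('a'): new char, reset run to 1
  Position 8 ('b'): new char, reset run to 1
  Position 9 ('a'): new char, reset run to 1
  Position 10 ('a'): continues run of 'a', length=2
Longest run: 'b' with length 3

3


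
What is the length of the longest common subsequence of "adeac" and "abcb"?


LCS of "adeac" and "abcb"
DP table:
           a    b    c    b
      0    0    0    0    0
  a   0    1    1    1    1
  d   0    1    1    1    1
  e   0    1    1    1    1
  a   0    1    1    1    1
  c   0    1    1    2    2
LCS length = dp[5][4] = 2

2


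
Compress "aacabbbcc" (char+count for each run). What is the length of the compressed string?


Input: aacabbbcc
Runs:
  'a' x 2 => "a2"
  'c' x 1 => "c1"
  'a' x 1 => "a1"
  'b' x 3 => "b3"
  'c' x 2 => "c2"
Compressed: "a2c1a1b3c2"
Compressed length: 10

10


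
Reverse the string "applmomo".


Input: applmomo
Reading characters right to left:
  Position 7: 'o'
  Position 6: 'm'
  Position 5: 'o'
  Position 4: 'm'
  Position 3: 'l'
  Position 2: 'p'
  Position 1: 'p'
  Position 0: 'a'
Reversed: omomlppa

omomlppa


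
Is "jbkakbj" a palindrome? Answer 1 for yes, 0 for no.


Input: jbkakbj
Reversed: jbkakbj
  Compare pos 0 ('j') with pos 6 ('j'): match
  Compare pos 1 ('b') with pos 5 ('b'): match
  Compare pos 2 ('k') with pos 4 ('k'): match
Result: palindrome

1


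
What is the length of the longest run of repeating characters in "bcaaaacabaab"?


Input: "bcaaaacabaab"
Scanning for longest run:
  Position 1 ('c'): new char, reset run to 1
  Position 2 ('a'): new char, reset run to 1
  Position 3 ('a'): continues run of 'a', length=2
  Position 4 ('a'): continues run of 'a', length=3
  Position 5 ('a'): continues run of 'a', length=4
  Position 6 ('c'): new char, reset run to 1
  Position 7 ('a'): new char, reset run to 1
  Position 8 ('b'): new char, reset run to 1
  Position 9 ('a'): new char, reset run to 1
  Position 10 ('a'): continues run of 'a', length=2
  Position 11 ('b'): new char, reset run to 1
Longest run: 'a' with length 4

4


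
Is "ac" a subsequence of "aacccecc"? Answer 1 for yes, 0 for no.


Check if "ac" is a subsequence of "aacccecc"
Greedy scan:
  Position 0 ('a'): matches sub[0] = 'a'
  Position 1 ('a'): no match needed
  Position 2 ('c'): matches sub[1] = 'c'
  Position 3 ('c'): no match needed
  Position 4 ('c'): no match needed
  Position 5 ('e'): no match needed
  Position 6 ('c'): no match needed
  Position 7 ('c'): no match needed
All 2 characters matched => is a subsequence

1


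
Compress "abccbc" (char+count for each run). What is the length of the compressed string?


Input: abccbc
Runs:
  'a' x 1 => "a1"
  'b' x 1 => "b1"
  'c' x 2 => "c2"
  'b' x 1 => "b1"
  'c' x 1 => "c1"
Compressed: "a1b1c2b1c1"
Compressed length: 10

10


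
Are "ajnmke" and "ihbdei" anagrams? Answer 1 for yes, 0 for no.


Strings: "ajnmke", "ihbdei"
Sorted first:  aejkmn
Sorted second: bdehii
Differ at position 0: 'a' vs 'b' => not anagrams

0


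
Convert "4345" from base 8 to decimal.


Input: "4345" in base 8
Positional expansion:
  Digit '4' (value 4) x 8^3 = 2048
  Digit '3' (value 3) x 8^2 = 192
  Digit '4' (value 4) x 8^1 = 32
  Digit '5' (value 5) x 8^0 = 5
Sum = 2277

2277


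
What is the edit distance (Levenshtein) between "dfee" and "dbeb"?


Computing edit distance: "dfee" -> "dbeb"
DP table:
           d    b    e    b
      0    1    2    3    4
  d   1    0    1    2    3
  f   2    1    1    2    3
  e   3    2    2    1    2
  e   4    3    3    2    2
Edit distance = dp[4][4] = 2

2


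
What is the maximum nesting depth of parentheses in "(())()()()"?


Input: "(())()()()"
Tracking depth:
  Position 0 '(': depth becomes 1
  Position 1 '(': depth becomes 2
  Position 2 ')': depth becomes 1
  Position 3 ')': depth becomes 0
  Position 4 '(': depth becomes 1
  Position 5 ')': depth becomes 0
  Position 6 '(': depth becomes 1
  Position 7 ')': depth becomes 0
  Position 8 '(': depth becomes 1
  Position 9 ')': depth becomes 0
Maximum depth reached: 2

2


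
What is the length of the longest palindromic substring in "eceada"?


Input: "eceada"
Checking substrings for palindromes:
  [0:3] "ece" (len 3) => palindrome
  [3:6] "ada" (len 3) => palindrome
Longest palindromic substring: "ece" with length 3

3


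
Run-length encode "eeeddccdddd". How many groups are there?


Input: eeeddccdddd
Scanning for consecutive runs:
  Group 1: 'e' x 3 (positions 0-2)
  Group 2: 'd' x 2 (positions 3-4)
  Group 3: 'c' x 2 (positions 5-6)
  Group 4: 'd' x 4 (positions 7-10)
Total groups: 4

4


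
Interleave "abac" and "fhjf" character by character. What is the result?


Interleaving "abac" and "fhjf":
  Position 0: 'a' from first, 'f' from second => "af"
  Position 1: 'b' from first, 'h' from second => "bh"
  Position 2: 'a' from first, 'j' from second => "aj"
  Position 3: 'c' from first, 'f' from second => "cf"
Result: afbhajcf

afbhajcf


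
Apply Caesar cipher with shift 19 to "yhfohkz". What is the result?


Caesar cipher: shift "yhfohkz" by 19
  'y' (pos 24) + 19 = pos 17 = 'r'
  'h' (pos 7) + 19 = pos 0 = 'a'
  'f' (pos 5) + 19 = pos 24 = 'y'
  'o' (pos 14) + 19 = pos 7 = 'h'
  'h' (pos 7) + 19 = pos 0 = 'a'
  'k' (pos 10) + 19 = pos 3 = 'd'
  'z' (pos 25) + 19 = pos 18 = 's'
Result: rayhads

rayhads


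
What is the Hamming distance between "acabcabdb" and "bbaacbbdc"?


Comparing "acabcabdb" and "bbaacbbdc" position by position:
  Position 0: 'a' vs 'b' => differ
  Position 1: 'c' vs 'b' => differ
  Position 2: 'a' vs 'a' => same
  Position 3: 'b' vs 'a' => differ
  Position 4: 'c' vs 'c' => same
  Position 5: 'a' vs 'b' => differ
  Position 6: 'b' vs 'b' => same
  Position 7: 'd' vs 'd' => same
  Position 8: 'b' vs 'c' => differ
Total differences (Hamming distance): 5

5


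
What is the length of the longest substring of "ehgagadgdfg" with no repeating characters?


Input: "ehgagadgdfg"
Sliding window (track last position of each char):
  Position 0 ('e'): window [0,0] length 1 -- new best
  Position 1 ('h'): window [0,1] length 2 -- new best
  Position 2 ('g'): window [0,2] length 3 -- new best
  Position 3 ('a'): window [0,3] length 4 -- new best
  Position 4 ('g'): repeat (last at 2), move window start to 3
  Position 4 ('g'): window [3,4] length 2
  Position 5 ('a'): repeat (last at 3), move window start to 4
  Position 5 ('a'): window [4,5] length 2
  Position 6 ('d'): window [4,6] length 3
  Position 7 ('g'): repeat (last at 4), move window start to 5
  Position 7 ('g'): window [5,7] length 3
  Position 8 ('d'): repeat (last at 6), move window start to 7
  Position 8 ('d'): window [7,8] length 2
  Position 9 ('f'): window [7,9] length 3
  Position 10 ('g'): repeat (last at 7), move window start to 8
  Position 10 ('g'): window [8,10] length 3
Longest substring with no repeats: "ehga" with length 4

4


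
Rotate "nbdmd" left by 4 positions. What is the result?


Input: "nbdmd", rotate left by 4
First 4 characters: "nbdm"
Remaining characters: "d"
Concatenate remaining + first: "d" + "nbdm" = "dnbdm"

dnbdm


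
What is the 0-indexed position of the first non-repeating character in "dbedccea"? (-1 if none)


Input: dbedccea
Character frequencies:
  'a': 1
  'b': 1
  'c': 2
  'd': 2
  'e': 2
Scanning left to right for freq == 1:
  Position 0 ('d'): freq=2, skip
  Position 1 ('b'): unique! => answer = 1

1


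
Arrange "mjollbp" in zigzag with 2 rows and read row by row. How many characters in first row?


Zigzag "mjollbp" into 2 rows:
Placing characters:
  'm' => row 0
  'j' => row 1
  'o' => row 0
  'l' => row 1
  'l' => row 0
  'b' => row 1
  'p' => row 0
Rows:
  Row 0: "molp"
  Row 1: "jlb"
First row length: 4

4


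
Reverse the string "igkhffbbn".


Input: igkhffbbn
Reading characters right to left:
  Position 8: 'n'
  Position 7: 'b'
  Position 6: 'b'
  Position 5: 'f'
  Position 4: 'f'
  Position 3: 'h'
  Position 2: 'k'
  Position 1: 'g'
  Position 0: 'i'
Reversed: nbbffhkgi

nbbffhkgi


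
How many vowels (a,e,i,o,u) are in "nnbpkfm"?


Input: nnbpkfm
Checking each character:
  'n' at position 0: consonant
  'n' at position 1: consonant
  'b' at position 2: consonant
  'p' at position 3: consonant
  'k' at position 4: consonant
  'f' at position 5: consonant
  'm' at position 6: consonant
Total vowels: 0

0


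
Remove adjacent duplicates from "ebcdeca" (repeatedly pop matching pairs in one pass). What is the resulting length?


Input: ebcdeca
Stack-based adjacent duplicate removal:
  Read 'e': push. Stack: e
  Read 'b': push. Stack: eb
  Read 'c': push. Stack: ebc
  Read 'd': push. Stack: ebcd
  Read 'e': push. Stack: ebcde
  Read 'c': push. Stack: ebcdec
  Read 'a': push. Stack: ebcdeca
Final stack: "ebcdeca" (length 7)

7


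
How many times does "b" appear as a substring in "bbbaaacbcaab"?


Searching for "b" in "bbbaaacbcaab"
Scanning each position:
  Position 0: "b" => MATCH
  Position 1: "b" => MATCH
  Position 2: "b" => MATCH
  Position 3: "a" => no
  Position 4: "a" => no
  Position 5: "a" => no
  Position 6: "c" => no
  Position 7: "b" => MATCH
  Position 8: "c" => no
  Position 9: "a" => no
  Position 10: "a" => no
  Position 11: "b" => MATCH
Total occurrences: 5

5


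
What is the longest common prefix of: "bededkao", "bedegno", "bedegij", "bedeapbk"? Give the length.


Words: bededkao, bedegno, bedegij, bedeapbk
  Position 0: all 'b' => match
  Position 1: all 'e' => match
  Position 2: all 'd' => match
  Position 3: all 'e' => match
  Position 4: ('d', 'g', 'g', 'a') => mismatch, stop
LCP = "bede" (length 4)

4


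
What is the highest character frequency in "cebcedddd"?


Input: cebcedddd
Character counts:
  'b': 1
  'c': 2
  'd': 4
  'e': 2
Maximum frequency: 4

4


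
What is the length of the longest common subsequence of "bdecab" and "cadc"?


LCS of "bdecab" and "cadc"
DP table:
           c    a    d    c
      0    0    0    0    0
  b   0    0    0    0    0
  d   0    0    0    1    1
  e   0    0    0    1    1
  c   0    1    1    1    2
  a   0    1    2    2    2
  b   0    1    2    2    2
LCS length = dp[6][4] = 2

2


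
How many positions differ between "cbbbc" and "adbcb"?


Comparing "cbbbc" and "adbcb" position by position:
  Position 0: 'c' vs 'a' => DIFFER
  Position 1: 'b' vs 'd' => DIFFER
  Position 2: 'b' vs 'b' => same
  Position 3: 'b' vs 'c' => DIFFER
  Position 4: 'c' vs 'b' => DIFFER
Positions that differ: 4

4


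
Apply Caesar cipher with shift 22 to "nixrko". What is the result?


Caesar cipher: shift "nixrko" by 22
  'n' (pos 13) + 22 = pos 9 = 'j'
  'i' (pos 8) + 22 = pos 4 = 'e'
  'x' (pos 23) + 22 = pos 19 = 't'
  'r' (pos 17) + 22 = pos 13 = 'n'
  'k' (pos 10) + 22 = pos 6 = 'g'
  'o' (pos 14) + 22 = pos 10 = 'k'
Result: jetngk

jetngk


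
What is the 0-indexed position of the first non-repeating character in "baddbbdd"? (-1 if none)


Input: baddbbdd
Character frequencies:
  'a': 1
  'b': 3
  'd': 4
Scanning left to right for freq == 1:
  Position 0 ('b'): freq=3, skip
  Position 1 ('a'): unique! => answer = 1

1


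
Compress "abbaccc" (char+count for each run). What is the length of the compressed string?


Input: abbaccc
Runs:
  'a' x 1 => "a1"
  'b' x 2 => "b2"
  'a' x 1 => "a1"
  'c' x 3 => "c3"
Compressed: "a1b2a1c3"
Compressed length: 8

8


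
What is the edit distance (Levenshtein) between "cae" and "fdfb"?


Computing edit distance: "cae" -> "fdfb"
DP table:
           f    d    f    b
      0    1    2    3    4
  c   1    1    2    3    4
  a   2    2    2    3    4
  e   3    3    3    3    4
Edit distance = dp[3][4] = 4

4


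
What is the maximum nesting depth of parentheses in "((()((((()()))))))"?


Input: "((()((((()()))))))"
Tracking depth:
  Position 0 '(': depth becomes 1
  Position 1 '(': depth becomes 2
  Position 2 '(': depth becomes 3
  Position 3 ')': depth becomes 2
  Position 4 '(': depth becomes 3
  Position 5 '(': depth becomes 4
  Position 6 '(': depth becomes 5
  Position 7 '(': depth becomes 6
  Position 8 '(': depth becomes 7
  Position 9 ')': depth becomes 6
  Position 10 '(': depth becomes 7
  Position 11 ')': depth becomes 6
  Position 12 ')': depth becomes 5
  Position 13 ')': depth becomes 4
  Position 14 ')': depth becomes 3
  Position 15 ')': depth becomes 2
  Position 16 ')': depth becomes 1
  Position 17 ')': depth becomes 0
Maximum depth reached: 7

7


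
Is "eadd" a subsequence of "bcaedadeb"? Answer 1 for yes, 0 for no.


Check if "eadd" is a subsequence of "bcaedadeb"
Greedy scan:
  Position 0 ('b'): no match needed
  Position 1 ('c'): no match needed
  Position 2 ('a'): no match needed
  Position 3 ('e'): matches sub[0] = 'e'
  Position 4 ('d'): no match needed
  Position 5 ('a'): matches sub[1] = 'a'
  Position 6 ('d'): matches sub[2] = 'd'
  Position 7 ('e'): no match needed
  Position 8 ('b'): no match needed
Only matched 3/4 characters => not a subsequence

0


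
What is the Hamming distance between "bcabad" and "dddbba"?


Comparing "bcabad" and "dddbba" position by position:
  Position 0: 'b' vs 'd' => differ
  Position 1: 'c' vs 'd' => differ
  Position 2: 'a' vs 'd' => differ
  Position 3: 'b' vs 'b' => same
  Position 4: 'a' vs 'b' => differ
  Position 5: 'd' vs 'a' => differ
Total differences (Hamming distance): 5

5


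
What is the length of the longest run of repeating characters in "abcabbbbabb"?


Input: "abcabbbbabb"
Scanning for longest run:
  Position 1 ('b'): new char, reset run to 1
  Position 2 ('c'): new char, reset run to 1
  Position 3 ('a'): new char, reset run to 1
  Position 4 ('b'): new char, reset run to 1
  Position 5 ('b'): continues run of 'b', length=2
  Position 6 ('b'): continues run of 'b', length=3
  Position 7 ('b'): continues run of 'b', length=4
  Position 8 ('a'): new char, reset run to 1
  Position 9 ('b'): new char, reset run to 1
  Position 10 ('b'): continues run of 'b', length=2
Longest run: 'b' with length 4

4


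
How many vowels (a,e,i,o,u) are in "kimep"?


Input: kimep
Checking each character:
  'k' at position 0: consonant
  'i' at position 1: vowel (running total: 1)
  'm' at position 2: consonant
  'e' at position 3: vowel (running total: 2)
  'p' at position 4: consonant
Total vowels: 2

2


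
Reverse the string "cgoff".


Input: cgoff
Reading characters right to left:
  Position 4: 'f'
  Position 3: 'f'
  Position 2: 'o'
  Position 1: 'g'
  Position 0: 'c'
Reversed: ffogc

ffogc


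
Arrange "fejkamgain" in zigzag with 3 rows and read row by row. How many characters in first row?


Zigzag "fejkamgain" into 3 rows:
Placing characters:
  'f' => row 0
  'e' => row 1
  'j' => row 2
  'k' => row 1
  'a' => row 0
  'm' => row 1
  'g' => row 2
  'a' => row 1
  'i' => row 0
  'n' => row 1
Rows:
  Row 0: "fai"
  Row 1: "ekman"
  Row 2: "jg"
First row length: 3

3


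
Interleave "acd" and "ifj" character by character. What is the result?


Interleaving "acd" and "ifj":
  Position 0: 'a' from first, 'i' from second => "ai"
  Position 1: 'c' from first, 'f' from second => "cf"
  Position 2: 'd' from first, 'j' from second => "dj"
Result: aicfdj

aicfdj


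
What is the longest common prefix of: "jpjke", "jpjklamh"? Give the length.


Words: jpjke, jpjklamh
  Position 0: all 'j' => match
  Position 1: all 'p' => match
  Position 2: all 'j' => match
  Position 3: all 'k' => match
  Position 4: ('e', 'l') => mismatch, stop
LCP = "jpjk" (length 4)

4


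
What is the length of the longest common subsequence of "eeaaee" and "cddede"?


LCS of "eeaaee" and "cddede"
DP table:
           c    d    d    e    d    e
      0    0    0    0    0    0    0
  e   0    0    0    0    1    1    1
  e   0    0    0    0    1    1    2
  a   0    0    0    0    1    1    2
  a   0    0    0    0    1    1    2
  e   0    0    0    0    1    1    2
  e   0    0    0    0    1    1    2
LCS length = dp[6][6] = 2

2


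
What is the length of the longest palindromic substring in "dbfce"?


Input: "dbfce"
Checking substrings for palindromes:
  No multi-char palindromic substrings found
Longest palindromic substring: "d" with length 1

1


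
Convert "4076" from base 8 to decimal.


Input: "4076" in base 8
Positional expansion:
  Digit '4' (value 4) x 8^3 = 2048
  Digit '0' (value 0) x 8^2 = 0
  Digit '7' (value 7) x 8^1 = 56
  Digit '6' (value 6) x 8^0 = 6
Sum = 2110

2110


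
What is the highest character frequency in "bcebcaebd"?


Input: bcebcaebd
Character counts:
  'a': 1
  'b': 3
  'c': 2
  'd': 1
  'e': 2
Maximum frequency: 3

3


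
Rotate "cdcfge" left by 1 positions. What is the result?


Input: "cdcfge", rotate left by 1
First 1 characters: "c"
Remaining characters: "dcfge"
Concatenate remaining + first: "dcfge" + "c" = "dcfgec"

dcfgec


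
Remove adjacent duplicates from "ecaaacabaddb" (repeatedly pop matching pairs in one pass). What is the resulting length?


Input: ecaaacabaddb
Stack-based adjacent duplicate removal:
  Read 'e': push. Stack: e
  Read 'c': push. Stack: ec
  Read 'a': push. Stack: eca
  Read 'a': matches stack top 'a' => pop. Stack: ec
  Read 'a': push. Stack: eca
  Read 'c': push. Stack: ecac
  Read 'a': push. Stack: ecaca
  Read 'b': push. Stack: ecacab
  Read 'a': push. Stack: ecacaba
  Read 'd': push. Stack: ecacabad
  Read 'd': matches stack top 'd' => pop. Stack: ecacaba
  Read 'b': push. Stack: ecacabab
Final stack: "ecacabab" (length 8)

8


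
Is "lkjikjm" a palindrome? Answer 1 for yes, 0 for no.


Input: lkjikjm
Reversed: mjkijkl
  Compare pos 0 ('l') with pos 6 ('m'): MISMATCH
  Compare pos 1 ('k') with pos 5 ('j'): MISMATCH
  Compare pos 2 ('j') with pos 4 ('k'): MISMATCH
Result: not a palindrome

0


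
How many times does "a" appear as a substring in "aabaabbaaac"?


Searching for "a" in "aabaabbaaac"
Scanning each position:
  Position 0: "a" => MATCH
  Position 1: "a" => MATCH
  Position 2: "b" => no
  Position 3: "a" => MATCH
  Position 4: "a" => MATCH
  Position 5: "b" => no
  Position 6: "b" => no
  Position 7: "a" => MATCH
  Position 8: "a" => MATCH
  Position 9: "a" => MATCH
  Position 10: "c" => no
Total occurrences: 7

7


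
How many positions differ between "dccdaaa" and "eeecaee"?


Comparing "dccdaaa" and "eeecaee" position by position:
  Position 0: 'd' vs 'e' => DIFFER
  Position 1: 'c' vs 'e' => DIFFER
  Position 2: 'c' vs 'e' => DIFFER
  Position 3: 'd' vs 'c' => DIFFER
  Position 4: 'a' vs 'a' => same
  Position 5: 'a' vs 'e' => DIFFER
  Position 6: 'a' vs 'e' => DIFFER
Positions that differ: 6

6


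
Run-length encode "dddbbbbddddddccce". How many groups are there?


Input: dddbbbbddddddccce
Scanning for consecutive runs:
  Group 1: 'd' x 3 (positions 0-2)
  Group 2: 'b' x 4 (positions 3-6)
  Group 3: 'd' x 6 (positions 7-12)
  Group 4: 'c' x 3 (positions 13-15)
  Group 5: 'e' x 1 (positions 16-16)
Total groups: 5

5


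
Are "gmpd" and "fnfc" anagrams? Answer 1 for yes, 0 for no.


Strings: "gmpd", "fnfc"
Sorted first:  dgmp
Sorted second: cffn
Differ at position 0: 'd' vs 'c' => not anagrams

0


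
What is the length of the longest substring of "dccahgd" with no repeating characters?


Input: "dccahgd"
Sliding window (track last position of each char):
  Position 0 ('d'): window [0,0] length 1 -- new best
  Position 1 ('c'): window [0,1] length 2 -- new best
  Position 2 ('c'): repeat (last at 1), move window start to 2
  Position 2 ('c'): window [2,2] length 1
  Position 3 ('a'): window [2,3] length 2
  Position 4 ('h'): window [2,4] length 3 -- new best
  Position 5 ('g'): window [2,5] length 4 -- new best
  Position 6 ('d'): window [2,6] length 5 -- new best
Longest substring with no repeats: "cahgd" with length 5

5


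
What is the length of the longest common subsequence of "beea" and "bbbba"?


LCS of "beea" and "bbbba"
DP table:
           b    b    b    b    a
      0    0    0    0    0    0
  b   0    1    1    1    1    1
  e   0    1    1    1    1    1
  e   0    1    1    1    1    1
  a   0    1    1    1    1    2
LCS length = dp[4][5] = 2

2


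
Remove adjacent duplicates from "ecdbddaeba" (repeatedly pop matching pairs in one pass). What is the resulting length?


Input: ecdbddaeba
Stack-based adjacent duplicate removal:
  Read 'e': push. Stack: e
  Read 'c': push. Stack: ec
  Read 'd': push. Stack: ecd
  Read 'b': push. Stack: ecdb
  Read 'd': push. Stack: ecdbd
  Read 'd': matches stack top 'd' => pop. Stack: ecdb
  Read 'a': push. Stack: ecdba
  Read 'e': push. Stack: ecdbae
  Read 'b': push. Stack: ecdbaeb
  Read 'a': push. Stack: ecdbaeba
Final stack: "ecdbaeba" (length 8)

8


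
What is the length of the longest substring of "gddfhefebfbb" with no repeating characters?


Input: "gddfhefebfbb"
Sliding window (track last position of each char):
  Position 0 ('g'): window [0,0] length 1 -- new best
  Position 1 ('d'): window [0,1] length 2 -- new best
  Position 2 ('d'): repeat (last at 1), move window start to 2
  Position 2 ('d'): window [2,2] length 1
  Position 3 ('f'): window [2,3] length 2
  Position 4 ('h'): window [2,4] length 3 -- new best
  Position 5 ('e'): window [2,5] length 4 -- new best
  Position 6 ('f'): repeat (last at 3), move window start to 4
  Position 6 ('f'): window [4,6] length 3
  Position 7 ('e'): repeat (last at 5), move window start to 6
  Position 7 ('e'): window [6,7] length 2
  Position 8 ('b'): window [6,8] length 3
  Position 9 ('f'): repeat (last at 6), move window start to 7
  Position 9 ('f'): window [7,9] length 3
  Position 10 ('b'): repeat (last at 8), move window start to 9
  Position 10 ('b'): window [9,10] length 2
  Position 11 ('b'): repeat (last at 10), move window start to 11
  Position 11 ('b'): window [11,11] length 1
Longest substring with no repeats: "dfhe" with length 4

4


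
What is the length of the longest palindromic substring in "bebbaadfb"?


Input: "bebbaadfb"
Checking substrings for palindromes:
  [0:3] "beb" (len 3) => palindrome
  [2:4] "bb" (len 2) => palindrome
  [4:6] "aa" (len 2) => palindrome
Longest palindromic substring: "beb" with length 3

3


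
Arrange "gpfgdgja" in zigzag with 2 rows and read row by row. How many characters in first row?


Zigzag "gpfgdgja" into 2 rows:
Placing characters:
  'g' => row 0
  'p' => row 1
  'f' => row 0
  'g' => row 1
  'd' => row 0
  'g' => row 1
  'j' => row 0
  'a' => row 1
Rows:
  Row 0: "gfdj"
  Row 1: "pgga"
First row length: 4

4


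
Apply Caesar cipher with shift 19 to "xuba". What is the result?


Caesar cipher: shift "xuba" by 19
  'x' (pos 23) + 19 = pos 16 = 'q'
  'u' (pos 20) + 19 = pos 13 = 'n'
  'b' (pos 1) + 19 = pos 20 = 'u'
  'a' (pos 0) + 19 = pos 19 = 't'
Result: qnut

qnut


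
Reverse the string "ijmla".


Input: ijmla
Reading characters right to left:
  Position 4: 'a'
  Position 3: 'l'
  Position 2: 'm'
  Position 1: 'j'
  Position 0: 'i'
Reversed: almji

almji


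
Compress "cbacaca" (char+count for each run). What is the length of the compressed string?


Input: cbacaca
Runs:
  'c' x 1 => "c1"
  'b' x 1 => "b1"
  'a' x 1 => "a1"
  'c' x 1 => "c1"
  'a' x 1 => "a1"
  'c' x 1 => "c1"
  'a' x 1 => "a1"
Compressed: "c1b1a1c1a1c1a1"
Compressed length: 14

14


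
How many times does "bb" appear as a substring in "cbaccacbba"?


Searching for "bb" in "cbaccacbba"
Scanning each position:
  Position 0: "cb" => no
  Position 1: "ba" => no
  Position 2: "ac" => no
  Position 3: "cc" => no
  Position 4: "ca" => no
  Position 5: "ac" => no
  Position 6: "cb" => no
  Position 7: "bb" => MATCH
  Position 8: "ba" => no
Total occurrences: 1

1


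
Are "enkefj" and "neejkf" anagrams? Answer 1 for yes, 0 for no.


Strings: "enkefj", "neejkf"
Sorted first:  eefjkn
Sorted second: eefjkn
Sorted forms match => anagrams

1


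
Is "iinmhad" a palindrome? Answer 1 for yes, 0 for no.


Input: iinmhad
Reversed: dahmnii
  Compare pos 0 ('i') with pos 6 ('d'): MISMATCH
  Compare pos 1 ('i') with pos 5 ('a'): MISMATCH
  Compare pos 2 ('n') with pos 4 ('h'): MISMATCH
Result: not a palindrome

0


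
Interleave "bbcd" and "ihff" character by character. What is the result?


Interleaving "bbcd" and "ihff":
  Position 0: 'b' from first, 'i' from second => "bi"
  Position 1: 'b' from first, 'h' from second => "bh"
  Position 2: 'c' from first, 'f' from second => "cf"
  Position 3: 'd' from first, 'f' from second => "df"
Result: bibhcfdf

bibhcfdf


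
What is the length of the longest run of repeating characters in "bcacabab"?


Input: "bcacabab"
Scanning for longest run:
  Position 1 ('c'): new char, reset run to 1
  Position 2 ('a'): new char, reset run to 1
  Position 3 ('c'): new char, reset run to 1
  Position 4 ('a'): new char, reset run to 1
  Position 5 ('b'): new char, reset run to 1
  Position 6 ('a'): new char, reset run to 1
  Position 7 ('b'): new char, reset run to 1
Longest run: 'b' with length 1

1


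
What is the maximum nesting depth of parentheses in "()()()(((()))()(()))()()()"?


Input: "()()()(((()))()(()))()()()"
Tracking depth:
  Position 0 '(': depth becomes 1
  Position 1 ')': depth becomes 0
  Position 2 '(': depth becomes 1
  Position 3 ')': depth becomes 0
  Position 4 '(': depth becomes 1
  Position 5 ')': depth becomes 0
  Position 6 '(': depth becomes 1
  Position 7 '(': depth becomes 2
  Position 8 '(': depth becomes 3
  Position 9 '(': depth becomes 4
  Position 10 ')': depth becomes 3
  Position 11 ')': depth becomes 2
  Position 12 ')': depth becomes 1
  Position 13 '(': depth becomes 2
  Position 14 ')': depth becomes 1
  Position 15 '(': depth becomes 2
  Position 16 '(': depth becomes 3
  Position 17 ')': depth becomes 2
  Position 18 ')': depth becomes 1
  Position 19 ')': depth becomes 0
  Position 20 '(': depth becomes 1
  Position 21 ')': depth becomes 0
  Position 22 '(': depth becomes 1
  Position 23 ')': depth becomes 0
  Position 24 '(': depth becomes 1
  Position 25 ')': depth becomes 0
Maximum depth reached: 4

4


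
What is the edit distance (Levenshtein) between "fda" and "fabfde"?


Computing edit distance: "fda" -> "fabfde"
DP table:
           f    a    b    f    d    e
      0    1    2    3    4    5    6
  f   1    0    1    2    3    4    5
  d   2    1    1    2    3    3    4
  a   3    2    1    2    3    4    4
Edit distance = dp[3][6] = 4

4


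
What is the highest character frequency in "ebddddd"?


Input: ebddddd
Character counts:
  'b': 1
  'd': 5
  'e': 1
Maximum frequency: 5

5


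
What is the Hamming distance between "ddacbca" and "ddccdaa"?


Comparing "ddacbca" and "ddccdaa" position by position:
  Position 0: 'd' vs 'd' => same
  Position 1: 'd' vs 'd' => same
  Position 2: 'a' vs 'c' => differ
  Position 3: 'c' vs 'c' => same
  Position 4: 'b' vs 'd' => differ
  Position 5: 'c' vs 'a' => differ
  Position 6: 'a' vs 'a' => same
Total differences (Hamming distance): 3

3


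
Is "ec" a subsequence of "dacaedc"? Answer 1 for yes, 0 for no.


Check if "ec" is a subsequence of "dacaedc"
Greedy scan:
  Position 0 ('d'): no match needed
  Position 1 ('a'): no match needed
  Position 2 ('c'): no match needed
  Position 3 ('a'): no match needed
  Position 4 ('e'): matches sub[0] = 'e'
  Position 5 ('d'): no match needed
  Position 6 ('c'): matches sub[1] = 'c'
All 2 characters matched => is a subsequence

1


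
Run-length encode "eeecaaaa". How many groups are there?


Input: eeecaaaa
Scanning for consecutive runs:
  Group 1: 'e' x 3 (positions 0-2)
  Group 2: 'c' x 1 (positions 3-3)
  Group 3: 'a' x 4 (positions 4-7)
Total groups: 3

3


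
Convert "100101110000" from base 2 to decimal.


Input: "100101110000" in base 2
Positional expansion:
  Digit '1' (value 1) x 2^11 = 2048
  Digit '0' (value 0) x 2^10 = 0
  Digit '0' (value 0) x 2^9 = 0
  Digit '1' (value 1) x 2^8 = 256
  Digit '0' (value 0) x 2^7 = 0
  Digit '1' (value 1) x 2^6 = 64
  Digit '1' (value 1) x 2^5 = 32
  Digit '1' (value 1) x 2^4 = 16
  Digit '0' (value 0) x 2^3 = 0
  Digit '0' (value 0) x 2^2 = 0
  Digit '0' (value 0) x 2^1 = 0
  Digit '0' (value 0) x 2^0 = 0
Sum = 2416

2416


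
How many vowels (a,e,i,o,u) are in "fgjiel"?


Input: fgjiel
Checking each character:
  'f' at position 0: consonant
  'g' at position 1: consonant
  'j' at position 2: consonant
  'i' at position 3: vowel (running total: 1)
  'e' at position 4: vowel (running total: 2)
  'l' at position 5: consonant
Total vowels: 2

2


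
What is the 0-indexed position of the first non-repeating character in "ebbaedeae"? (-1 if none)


Input: ebbaedeae
Character frequencies:
  'a': 2
  'b': 2
  'd': 1
  'e': 4
Scanning left to right for freq == 1:
  Position 0 ('e'): freq=4, skip
  Position 1 ('b'): freq=2, skip
  Position 2 ('b'): freq=2, skip
  Position 3 ('a'): freq=2, skip
  Position 4 ('e'): freq=4, skip
  Position 5 ('d'): unique! => answer = 5

5


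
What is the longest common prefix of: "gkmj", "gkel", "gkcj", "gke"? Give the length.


Words: gkmj, gkel, gkcj, gke
  Position 0: all 'g' => match
  Position 1: all 'k' => match
  Position 2: ('m', 'e', 'c', 'e') => mismatch, stop
LCP = "gk" (length 2)

2


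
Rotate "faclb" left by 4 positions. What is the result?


Input: "faclb", rotate left by 4
First 4 characters: "facl"
Remaining characters: "b"
Concatenate remaining + first: "b" + "facl" = "bfacl"

bfacl


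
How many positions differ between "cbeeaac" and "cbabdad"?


Comparing "cbeeaac" and "cbabdad" position by position:
  Position 0: 'c' vs 'c' => same
  Position 1: 'b' vs 'b' => same
  Position 2: 'e' vs 'a' => DIFFER
  Position 3: 'e' vs 'b' => DIFFER
  Position 4: 'a' vs 'd' => DIFFER
  Position 5: 'a' vs 'a' => same
  Position 6: 'c' vs 'd' => DIFFER
Positions that differ: 4

4


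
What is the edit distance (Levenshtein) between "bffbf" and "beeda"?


Computing edit distance: "bffbf" -> "beeda"
DP table:
           b    e    e    d    a
      0    1    2    3    4    5
  b   1    0    1    2    3    4
  f   2    1    1    2    3    4
  f   3    2    2    2    3    4
  b   4    3    3    3    3    4
  f   5    4    4    4    4    4
Edit distance = dp[5][5] = 4

4


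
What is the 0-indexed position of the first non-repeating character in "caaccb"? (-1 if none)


Input: caaccb
Character frequencies:
  'a': 2
  'b': 1
  'c': 3
Scanning left to right for freq == 1:
  Position 0 ('c'): freq=3, skip
  Position 1 ('a'): freq=2, skip
  Position 2 ('a'): freq=2, skip
  Position 3 ('c'): freq=3, skip
  Position 4 ('c'): freq=3, skip
  Position 5 ('b'): unique! => answer = 5

5


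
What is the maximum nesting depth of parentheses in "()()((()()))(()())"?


Input: "()()((()()))(()())"
Tracking depth:
  Position 0 '(': depth becomes 1
  Position 1 ')': depth becomes 0
  Position 2 '(': depth becomes 1
  Position 3 ')': depth becomes 0
  Position 4 '(': depth becomes 1
  Position 5 '(': depth becomes 2
  Position 6 '(': depth becomes 3
  Position 7 ')': depth becomes 2
  Position 8 '(': depth becomes 3
  Position 9 ')': depth becomes 2
  Position 10 ')': depth becomes 1
  Position 11 ')': depth becomes 0
  Position 12 '(': depth becomes 1
  Position 13 '(': depth becomes 2
  Position 14 ')': depth becomes 1
  Position 15 '(': depth becomes 2
  Position 16 ')': depth becomes 1
  Position 17 ')': depth becomes 0
Maximum depth reached: 3

3
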